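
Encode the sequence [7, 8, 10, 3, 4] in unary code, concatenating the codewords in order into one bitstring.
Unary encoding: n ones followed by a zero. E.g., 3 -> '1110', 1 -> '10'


Encode each number as n ones followed by a terminating 0:
  7 -> 11111110 (8 bits)
  8 -> 111111110 (9 bits)
  10 -> 11111111110 (11 bits)
  3 -> 1110 (4 bits)
  4 -> 11110 (5 bits)
Total length = 8 + 9 + 11 + 4 + 5 = 37 bits.

Unary([7, 8, 10, 3, 4]) = 1111111011111111011111111110111011110 (37 bits)


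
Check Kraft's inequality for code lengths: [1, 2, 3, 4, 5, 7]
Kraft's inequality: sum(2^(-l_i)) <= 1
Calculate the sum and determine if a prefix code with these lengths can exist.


Sum = 2^(-1) + 2^(-2) + 2^(-3) + 2^(-4) + 2^(-5) + 2^(-7)
    = 0.5 + 0.25 + 0.125 + 0.0625 + 0.03125 + 0.0078125
    = 125/128 = 0.9765625
Since 0.9765625 <= 1, Kraft's inequality IS satisfied.
A prefix code with these lengths CAN exist.

Kraft sum = 0.9765625. Satisfied.


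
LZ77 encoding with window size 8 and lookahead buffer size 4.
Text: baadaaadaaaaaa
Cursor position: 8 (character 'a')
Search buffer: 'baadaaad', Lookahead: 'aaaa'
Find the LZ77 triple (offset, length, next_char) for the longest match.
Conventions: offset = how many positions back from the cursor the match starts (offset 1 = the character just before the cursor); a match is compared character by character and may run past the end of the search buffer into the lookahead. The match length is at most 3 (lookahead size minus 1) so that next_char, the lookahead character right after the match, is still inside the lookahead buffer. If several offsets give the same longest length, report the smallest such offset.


Try each offset into the search buffer:
  offset=1 (pos 7, char 'd'): match length 0
  offset=2 (pos 6, char 'a'): match length 1
  offset=3 (pos 5, char 'a'): match length 2
  offset=4 (pos 4, char 'a'): match length 3
  offset=5 (pos 3, char 'd'): match length 0
  offset=6 (pos 2, char 'a'): match length 1
  offset=7 (pos 1, char 'a'): match length 2
  offset=8 (pos 0, char 'b'): match length 0
Longest match has length 3 at offset 4.
next_char = character at position 8 + 3 = 11 -> 'a'

Best match: offset=4, length=3 (matching 'aaa' starting at position 4)
LZ77 triple: (4, 3, 'a')


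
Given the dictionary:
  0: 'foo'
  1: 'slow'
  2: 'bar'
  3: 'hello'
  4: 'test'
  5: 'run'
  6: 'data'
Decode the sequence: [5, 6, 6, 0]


Look up each index in the dictionary:
  5 -> 'run'
  6 -> 'data'
  6 -> 'data'
  0 -> 'foo'

Decoded: "run data data foo"


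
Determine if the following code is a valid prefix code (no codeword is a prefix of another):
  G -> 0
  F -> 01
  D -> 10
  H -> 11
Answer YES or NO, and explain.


Checking each pair (does one codeword prefix another?):
  G='0' vs F='01': prefix -- VIOLATION

NO -- this is NOT a valid prefix code. G (0) is a prefix of F (01).


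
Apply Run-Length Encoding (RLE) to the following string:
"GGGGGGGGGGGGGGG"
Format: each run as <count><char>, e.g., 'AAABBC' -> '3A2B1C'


Scanning runs left to right:
  i=0: run of 'G' x 15 -> '15G'

RLE = 15G


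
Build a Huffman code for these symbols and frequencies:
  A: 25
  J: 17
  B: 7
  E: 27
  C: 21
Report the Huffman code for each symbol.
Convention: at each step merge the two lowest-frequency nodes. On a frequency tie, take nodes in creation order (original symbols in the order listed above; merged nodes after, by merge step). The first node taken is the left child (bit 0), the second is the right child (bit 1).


Huffman tree construction:
Step 1: Merge B(7) + J(17) = 24
Step 2: Merge C(21) + (B+J)(24) = 45
Step 3: Merge A(25) + E(27) = 52
Step 4: Merge (C+(B+J))(45) + (A+E)(52) = 97
Read each symbol's code off the tree from the root (left child = 0, right child = 1).

Codes:
  A: 10 (length 2)
  J: 011 (length 3)
  B: 010 (length 3)
  E: 11 (length 2)
  C: 00 (length 2)
Average code length: 218/97 = 2.2474 bits/symbol


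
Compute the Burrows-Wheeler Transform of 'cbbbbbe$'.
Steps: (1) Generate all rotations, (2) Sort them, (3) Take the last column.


Rotations (sorted):
  0: $cbbbbbe -> last char: e
  1: bbbbbe$c -> last char: c
  2: bbbbe$cb -> last char: b
  3: bbbe$cbb -> last char: b
  4: bbe$cbbb -> last char: b
  5: be$cbbbb -> last char: b
  6: cbbbbbe$ -> last char: $
  7: e$cbbbbb -> last char: b


BWT = ecbbbb$b


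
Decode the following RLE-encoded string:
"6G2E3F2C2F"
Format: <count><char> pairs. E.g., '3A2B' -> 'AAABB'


Expanding each <count><char> pair:
  6G -> 'GGGGGG'
  2E -> 'EE'
  3F -> 'FFF'
  2C -> 'CC'
  2F -> 'FF'

Decoded = GGGGGGEEFFFCCFF


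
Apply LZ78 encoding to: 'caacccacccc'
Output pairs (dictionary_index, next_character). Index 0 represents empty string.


LZ78 encoding steps:
Dictionary: {0: ''}
Step 1: w='' (idx 0), next='c' -> output (0, 'c'), add 'c' as idx 1
Step 2: w='' (idx 0), next='a' -> output (0, 'a'), add 'a' as idx 2
Step 3: w='a' (idx 2), next='c' -> output (2, 'c'), add 'ac' as idx 3
Step 4: w='c' (idx 1), next='c' -> output (1, 'c'), add 'cc' as idx 4
Step 5: w='ac' (idx 3), next='c' -> output (3, 'c'), add 'acc' as idx 5
Step 6: w='cc' (idx 4), end of input -> output (4, '')


Encoded: [(0, 'c'), (0, 'a'), (2, 'c'), (1, 'c'), (3, 'c'), (4, '')]


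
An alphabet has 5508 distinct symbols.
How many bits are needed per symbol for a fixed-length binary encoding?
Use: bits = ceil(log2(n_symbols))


log2(5508) = 12.4273
Bracket: 2^12 = 4096 < 5508 <= 2^13 = 8192
So ceil(log2(5508)) = 13

bits = ceil(log2(5508)) = ceil(12.4273) = 13 bits


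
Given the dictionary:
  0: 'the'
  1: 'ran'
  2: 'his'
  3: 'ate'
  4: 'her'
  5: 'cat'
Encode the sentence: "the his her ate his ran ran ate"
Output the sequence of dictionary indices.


Look up each word in the dictionary:
  'the' -> 0
  'his' -> 2
  'her' -> 4
  'ate' -> 3
  'his' -> 2
  'ran' -> 1
  'ran' -> 1
  'ate' -> 3

Encoded: [0, 2, 4, 3, 2, 1, 1, 3]


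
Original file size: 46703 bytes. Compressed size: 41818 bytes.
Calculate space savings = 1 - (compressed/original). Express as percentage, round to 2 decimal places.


ratio = compressed/original = 41818/46703 = 0.895403
savings = 1 - ratio = 1 - 0.895403 = 0.104597
as a percentage: 0.104597 * 100 = 10.46%

Space savings = 1 - 41818/46703 = 10.46%


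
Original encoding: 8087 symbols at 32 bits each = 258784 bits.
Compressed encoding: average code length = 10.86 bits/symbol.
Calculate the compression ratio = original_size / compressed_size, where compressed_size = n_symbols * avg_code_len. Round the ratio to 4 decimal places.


original_size = n_symbols * orig_bits = 8087 * 32 = 258784 bits
compressed_size = n_symbols * avg_code_len = 8087 * 10.86 = 87824.82 bits
ratio = original_size / compressed_size = 258784 / 87824.82 = 2.9466

Compression ratio = 2.9466


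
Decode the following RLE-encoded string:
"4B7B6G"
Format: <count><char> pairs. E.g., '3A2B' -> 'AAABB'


Expanding each <count><char> pair:
  4B -> 'BBBB'
  7B -> 'BBBBBBB'
  6G -> 'GGGGGG'

Decoded = BBBBBBBBBBBGGGGGG


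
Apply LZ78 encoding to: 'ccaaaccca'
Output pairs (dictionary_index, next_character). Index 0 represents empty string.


LZ78 encoding steps:
Dictionary: {0: ''}
Step 1: w='' (idx 0), next='c' -> output (0, 'c'), add 'c' as idx 1
Step 2: w='c' (idx 1), next='a' -> output (1, 'a'), add 'ca' as idx 2
Step 3: w='' (idx 0), next='a' -> output (0, 'a'), add 'a' as idx 3
Step 4: w='a' (idx 3), next='c' -> output (3, 'c'), add 'ac' as idx 4
Step 5: w='c' (idx 1), next='c' -> output (1, 'c'), add 'cc' as idx 5
Step 6: w='a' (idx 3), end of input -> output (3, '')


Encoded: [(0, 'c'), (1, 'a'), (0, 'a'), (3, 'c'), (1, 'c'), (3, '')]


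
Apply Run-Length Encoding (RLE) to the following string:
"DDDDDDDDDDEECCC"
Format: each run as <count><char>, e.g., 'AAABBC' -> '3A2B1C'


Scanning runs left to right:
  i=0: run of 'D' x 10 -> '10D'
  i=10: run of 'E' x 2 -> '2E'
  i=12: run of 'C' x 3 -> '3C'

RLE = 10D2E3C


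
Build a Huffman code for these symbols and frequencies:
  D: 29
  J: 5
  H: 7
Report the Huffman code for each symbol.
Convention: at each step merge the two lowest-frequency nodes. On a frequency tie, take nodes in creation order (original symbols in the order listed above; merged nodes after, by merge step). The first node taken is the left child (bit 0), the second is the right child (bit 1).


Huffman tree construction:
Step 1: Merge J(5) + H(7) = 12
Step 2: Merge (J+H)(12) + D(29) = 41
Read each symbol's code off the tree from the root (left child = 0, right child = 1).

Codes:
  D: 1 (length 1)
  J: 00 (length 2)
  H: 01 (length 2)
Average code length: 53/41 = 1.2927 bits/symbol


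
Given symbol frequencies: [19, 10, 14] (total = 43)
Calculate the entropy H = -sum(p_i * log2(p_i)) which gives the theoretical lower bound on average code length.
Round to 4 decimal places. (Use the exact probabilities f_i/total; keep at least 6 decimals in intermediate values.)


Per-symbol terms -p_i * log2(p_i) with p_i = f_i/43:
  p = 19/43 = 0.441860: log2(p) = -1.178337, -p*log2(p) = 0.520661
  p = 10/43 = 0.232558: log2(p) = -2.104337, -p*log2(p) = 0.489381
  p = 14/43 = 0.325581: log2(p) = -1.618910, -p*log2(p) = 0.527087
H = 0.520661 + 0.489381 + 0.527087 = 1.537129

H = 1.5371 bits/symbol


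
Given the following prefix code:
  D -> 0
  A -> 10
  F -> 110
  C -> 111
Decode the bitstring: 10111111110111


Decoding step by step:
Bits 10 -> A
Bits 111 -> C
Bits 111 -> C
Bits 110 -> F
Bits 111 -> C


Decoded message: ACCFC


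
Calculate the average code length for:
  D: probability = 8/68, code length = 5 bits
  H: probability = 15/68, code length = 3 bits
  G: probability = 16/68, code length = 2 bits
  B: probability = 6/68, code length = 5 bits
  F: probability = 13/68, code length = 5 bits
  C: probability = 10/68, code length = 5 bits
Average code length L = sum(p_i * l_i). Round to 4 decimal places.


Weighted contributions p_i * l_i:
  D: (8/68) * 5 = 40/68
  H: (15/68) * 3 = 45/68
  G: (16/68) * 2 = 32/68
  B: (6/68) * 5 = 30/68
  F: (13/68) * 5 = 65/68
  C: (10/68) * 5 = 50/68
Sum = (40 + 45 + 32 + 30 + 65 + 50)/68 = 262/68

L = 262/68 = 3.8529 bits/symbol


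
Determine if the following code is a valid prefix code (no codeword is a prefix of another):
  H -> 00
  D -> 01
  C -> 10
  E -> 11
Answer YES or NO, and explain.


Checking each pair (does one codeword prefix another?):
  H='00' vs D='01': no prefix
  H='00' vs C='10': no prefix
  H='00' vs E='11': no prefix
  D='01' vs H='00': no prefix
  D='01' vs C='10': no prefix
  D='01' vs E='11': no prefix
  C='10' vs H='00': no prefix
  C='10' vs D='01': no prefix
  C='10' vs E='11': no prefix
  E='11' vs H='00': no prefix
  E='11' vs D='01': no prefix
  E='11' vs C='10': no prefix
No violation found over all pairs.

YES -- this is a valid prefix code. No codeword is a prefix of any other codeword.


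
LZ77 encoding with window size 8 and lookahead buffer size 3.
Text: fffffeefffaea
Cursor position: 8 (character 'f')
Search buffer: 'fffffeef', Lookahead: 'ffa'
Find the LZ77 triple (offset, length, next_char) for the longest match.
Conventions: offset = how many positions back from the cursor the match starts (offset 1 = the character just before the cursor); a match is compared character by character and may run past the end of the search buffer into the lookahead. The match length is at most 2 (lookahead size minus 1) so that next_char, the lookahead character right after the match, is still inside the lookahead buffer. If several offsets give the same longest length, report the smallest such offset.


Try each offset into the search buffer:
  offset=1 (pos 7, char 'f'): match length 2
  offset=2 (pos 6, char 'e'): match length 0
  offset=3 (pos 5, char 'e'): match length 0
  offset=4 (pos 4, char 'f'): match length 1
  offset=5 (pos 3, char 'f'): match length 2
  offset=6 (pos 2, char 'f'): match length 2
  offset=7 (pos 1, char 'f'): match length 2
  offset=8 (pos 0, char 'f'): match length 2
Longest match has length 2, found at offsets 1, 5, 6, 7, 8; take the smallest, offset 1.
next_char = character at position 8 + 2 = 10 -> 'a'

Best match: offset=1, length=2 (matching 'ff' starting at position 7)
LZ77 triple: (1, 2, 'a')


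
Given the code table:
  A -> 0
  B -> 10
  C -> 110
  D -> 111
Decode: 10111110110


Decoding:
10 -> B
111 -> D
110 -> C
110 -> C


Result: BDCC


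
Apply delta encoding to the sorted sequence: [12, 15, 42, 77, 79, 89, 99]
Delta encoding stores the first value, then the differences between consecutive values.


First value: 12
Deltas:
  15 - 12 = 3
  42 - 15 = 27
  77 - 42 = 35
  79 - 77 = 2
  89 - 79 = 10
  99 - 89 = 10


Delta encoded: [12, 3, 27, 35, 2, 10, 10]


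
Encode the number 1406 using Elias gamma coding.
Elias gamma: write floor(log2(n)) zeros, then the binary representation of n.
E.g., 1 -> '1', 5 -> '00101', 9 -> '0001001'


num_bits = floor(log2(1406)) + 1 = 11
leading_zeros = num_bits - 1 = 10
binary(1406) = 10101111110

Elias gamma(1406) = '0000000000' + '10101111110' = 000000000010101111110 (21 bits)


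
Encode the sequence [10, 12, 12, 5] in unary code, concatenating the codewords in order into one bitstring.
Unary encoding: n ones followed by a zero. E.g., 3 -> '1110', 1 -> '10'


Encode each number as n ones followed by a terminating 0:
  10 -> 11111111110 (11 bits)
  12 -> 1111111111110 (13 bits)
  12 -> 1111111111110 (13 bits)
  5 -> 111110 (6 bits)
Total length = 11 + 13 + 13 + 6 = 43 bits.

Unary([10, 12, 12, 5]) = 1111111111011111111111101111111111110111110 (43 bits)


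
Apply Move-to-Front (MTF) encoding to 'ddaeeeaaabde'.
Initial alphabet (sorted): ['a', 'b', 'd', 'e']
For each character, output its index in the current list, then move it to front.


MTF encoding:
'd': index 2 in ['a', 'b', 'd', 'e'] -> ['d', 'a', 'b', 'e']
'd': index 0 in ['d', 'a', 'b', 'e'] -> ['d', 'a', 'b', 'e']
'a': index 1 in ['d', 'a', 'b', 'e'] -> ['a', 'd', 'b', 'e']
'e': index 3 in ['a', 'd', 'b', 'e'] -> ['e', 'a', 'd', 'b']
'e': index 0 in ['e', 'a', 'd', 'b'] -> ['e', 'a', 'd', 'b']
'e': index 0 in ['e', 'a', 'd', 'b'] -> ['e', 'a', 'd', 'b']
'a': index 1 in ['e', 'a', 'd', 'b'] -> ['a', 'e', 'd', 'b']
'a': index 0 in ['a', 'e', 'd', 'b'] -> ['a', 'e', 'd', 'b']
'a': index 0 in ['a', 'e', 'd', 'b'] -> ['a', 'e', 'd', 'b']
'b': index 3 in ['a', 'e', 'd', 'b'] -> ['b', 'a', 'e', 'd']
'd': index 3 in ['b', 'a', 'e', 'd'] -> ['d', 'b', 'a', 'e']
'e': index 3 in ['d', 'b', 'a', 'e'] -> ['e', 'd', 'b', 'a']


Output: [2, 0, 1, 3, 0, 0, 1, 0, 0, 3, 3, 3]


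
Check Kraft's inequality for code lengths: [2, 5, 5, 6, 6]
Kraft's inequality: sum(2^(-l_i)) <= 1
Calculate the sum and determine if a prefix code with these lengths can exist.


Sum = 2^(-2) + 2^(-5) + 2^(-5) + 2^(-6) + 2^(-6)
    = 0.25 + 0.03125 + 0.03125 + 0.015625 + 0.015625
    = 22/64 = 0.34375
Since 0.34375 <= 1, Kraft's inequality IS satisfied.
A prefix code with these lengths CAN exist.

Kraft sum = 0.34375. Satisfied.


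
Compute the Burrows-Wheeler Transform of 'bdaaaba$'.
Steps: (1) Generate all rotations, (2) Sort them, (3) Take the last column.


Rotations (sorted):
  0: $bdaaaba -> last char: a
  1: a$bdaaab -> last char: b
  2: aaaba$bd -> last char: d
  3: aaba$bda -> last char: a
  4: aba$bdaa -> last char: a
  5: ba$bdaaa -> last char: a
  6: bdaaaba$ -> last char: $
  7: daaaba$b -> last char: b


BWT = abdaaa$b


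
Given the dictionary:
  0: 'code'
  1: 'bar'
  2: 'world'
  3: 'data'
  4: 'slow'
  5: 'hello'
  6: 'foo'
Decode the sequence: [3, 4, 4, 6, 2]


Look up each index in the dictionary:
  3 -> 'data'
  4 -> 'slow'
  4 -> 'slow'
  6 -> 'foo'
  2 -> 'world'

Decoded: "data slow slow foo world"


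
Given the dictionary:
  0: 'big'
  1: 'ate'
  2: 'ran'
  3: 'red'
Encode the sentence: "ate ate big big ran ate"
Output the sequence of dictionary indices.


Look up each word in the dictionary:
  'ate' -> 1
  'ate' -> 1
  'big' -> 0
  'big' -> 0
  'ran' -> 2
  'ate' -> 1

Encoded: [1, 1, 0, 0, 2, 1]


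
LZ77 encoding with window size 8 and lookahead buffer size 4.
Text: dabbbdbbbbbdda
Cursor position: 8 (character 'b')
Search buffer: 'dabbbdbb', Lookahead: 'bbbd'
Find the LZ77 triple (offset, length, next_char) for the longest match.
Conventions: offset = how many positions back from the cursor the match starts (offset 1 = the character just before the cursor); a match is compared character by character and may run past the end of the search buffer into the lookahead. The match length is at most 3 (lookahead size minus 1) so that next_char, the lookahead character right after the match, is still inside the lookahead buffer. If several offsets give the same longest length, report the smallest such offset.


Try each offset into the search buffer:
  offset=1 (pos 7, char 'b'): match length 3
  offset=2 (pos 6, char 'b'): match length 3
  offset=3 (pos 5, char 'd'): match length 0
  offset=4 (pos 4, char 'b'): match length 1
  offset=5 (pos 3, char 'b'): match length 2
  offset=6 (pos 2, char 'b'): match length 3
  offset=7 (pos 1, char 'a'): match length 0
  offset=8 (pos 0, char 'd'): match length 0
Longest match has length 3, found at offsets 1, 2, 6; take the smallest, offset 1.
next_char = character at position 8 + 3 = 11 -> 'd'

Best match: offset=1, length=3 (matching 'bbb' starting at position 7)
LZ77 triple: (1, 3, 'd')


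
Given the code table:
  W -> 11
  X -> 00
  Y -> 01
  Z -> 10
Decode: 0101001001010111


Decoding:
01 -> Y
01 -> Y
00 -> X
10 -> Z
01 -> Y
01 -> Y
01 -> Y
11 -> W


Result: YYXZYYYW


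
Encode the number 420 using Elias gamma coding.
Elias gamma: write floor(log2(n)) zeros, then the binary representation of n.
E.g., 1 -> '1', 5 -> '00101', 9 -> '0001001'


num_bits = floor(log2(420)) + 1 = 9
leading_zeros = num_bits - 1 = 8
binary(420) = 110100100

Elias gamma(420) = '00000000' + '110100100' = 00000000110100100 (17 bits)


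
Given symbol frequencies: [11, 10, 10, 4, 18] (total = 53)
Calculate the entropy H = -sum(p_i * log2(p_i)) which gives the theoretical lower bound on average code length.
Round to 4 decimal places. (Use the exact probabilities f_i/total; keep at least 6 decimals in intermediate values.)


Per-symbol terms -p_i * log2(p_i) with p_i = f_i/53:
  p = 11/53 = 0.207547: log2(p) = -2.268489, -p*log2(p) = 0.470818
  p = 10/53 = 0.188679: log2(p) = -2.405992, -p*log2(p) = 0.453961
  p = 10/53 = 0.188679: log2(p) = -2.405992, -p*log2(p) = 0.453961
  p = 4/53 = 0.075472: log2(p) = -3.727920, -p*log2(p) = 0.281352
  p = 18/53 = 0.339623: log2(p) = -1.557995, -p*log2(p) = 0.529131
H = 0.470818 + 0.453961 + 0.453961 + 0.281352 + 0.529131 = 2.189223

H = 2.1892 bits/symbol


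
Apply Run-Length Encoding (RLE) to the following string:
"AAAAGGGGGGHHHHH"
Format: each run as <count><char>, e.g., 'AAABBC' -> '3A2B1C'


Scanning runs left to right:
  i=0: run of 'A' x 4 -> '4A'
  i=4: run of 'G' x 6 -> '6G'
  i=10: run of 'H' x 5 -> '5H'

RLE = 4A6G5H


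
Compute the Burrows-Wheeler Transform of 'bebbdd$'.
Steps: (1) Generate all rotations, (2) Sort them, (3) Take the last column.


Rotations (sorted):
  0: $bebbdd -> last char: d
  1: bbdd$be -> last char: e
  2: bdd$beb -> last char: b
  3: bebbdd$ -> last char: $
  4: d$bebbd -> last char: d
  5: dd$bebb -> last char: b
  6: ebbdd$b -> last char: b


BWT = deb$dbb


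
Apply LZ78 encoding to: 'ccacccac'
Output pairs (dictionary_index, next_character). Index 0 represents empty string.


LZ78 encoding steps:
Dictionary: {0: ''}
Step 1: w='' (idx 0), next='c' -> output (0, 'c'), add 'c' as idx 1
Step 2: w='c' (idx 1), next='a' -> output (1, 'a'), add 'ca' as idx 2
Step 3: w='c' (idx 1), next='c' -> output (1, 'c'), add 'cc' as idx 3
Step 4: w='ca' (idx 2), next='c' -> output (2, 'c'), add 'cac' as idx 4


Encoded: [(0, 'c'), (1, 'a'), (1, 'c'), (2, 'c')]


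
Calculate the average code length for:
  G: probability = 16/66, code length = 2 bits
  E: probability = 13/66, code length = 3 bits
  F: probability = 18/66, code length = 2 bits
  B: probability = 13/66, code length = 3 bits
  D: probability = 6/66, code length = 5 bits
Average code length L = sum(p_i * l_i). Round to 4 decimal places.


Weighted contributions p_i * l_i:
  G: (16/66) * 2 = 32/66
  E: (13/66) * 3 = 39/66
  F: (18/66) * 2 = 36/66
  B: (13/66) * 3 = 39/66
  D: (6/66) * 5 = 30/66
Sum = (32 + 39 + 36 + 39 + 30)/66 = 176/66

L = 176/66 = 2.6667 bits/symbol


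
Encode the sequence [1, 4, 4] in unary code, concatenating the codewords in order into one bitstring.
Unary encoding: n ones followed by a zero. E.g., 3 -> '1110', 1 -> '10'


Encode each number as n ones followed by a terminating 0:
  1 -> 10 (2 bits)
  4 -> 11110 (5 bits)
  4 -> 11110 (5 bits)
Total length = 2 + 5 + 5 = 12 bits.

Unary([1, 4, 4]) = 101111011110 (12 bits)


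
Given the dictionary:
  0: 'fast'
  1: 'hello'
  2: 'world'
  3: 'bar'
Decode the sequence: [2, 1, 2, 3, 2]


Look up each index in the dictionary:
  2 -> 'world'
  1 -> 'hello'
  2 -> 'world'
  3 -> 'bar'
  2 -> 'world'

Decoded: "world hello world bar world"


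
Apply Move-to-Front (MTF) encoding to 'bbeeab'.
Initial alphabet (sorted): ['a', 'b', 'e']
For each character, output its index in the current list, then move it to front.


MTF encoding:
'b': index 1 in ['a', 'b', 'e'] -> ['b', 'a', 'e']
'b': index 0 in ['b', 'a', 'e'] -> ['b', 'a', 'e']
'e': index 2 in ['b', 'a', 'e'] -> ['e', 'b', 'a']
'e': index 0 in ['e', 'b', 'a'] -> ['e', 'b', 'a']
'a': index 2 in ['e', 'b', 'a'] -> ['a', 'e', 'b']
'b': index 2 in ['a', 'e', 'b'] -> ['b', 'a', 'e']


Output: [1, 0, 2, 0, 2, 2]


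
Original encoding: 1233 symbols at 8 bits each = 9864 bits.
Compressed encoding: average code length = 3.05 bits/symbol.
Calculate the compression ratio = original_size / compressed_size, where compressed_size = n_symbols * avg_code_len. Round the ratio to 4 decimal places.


original_size = n_symbols * orig_bits = 1233 * 8 = 9864 bits
compressed_size = n_symbols * avg_code_len = 1233 * 3.05 = 3760.65 bits
ratio = original_size / compressed_size = 9864 / 3760.65 = 2.623

Compression ratio = 2.623


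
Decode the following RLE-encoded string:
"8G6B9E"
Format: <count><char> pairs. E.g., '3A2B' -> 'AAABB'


Expanding each <count><char> pair:
  8G -> 'GGGGGGGG'
  6B -> 'BBBBBB'
  9E -> 'EEEEEEEEE'

Decoded = GGGGGGGGBBBBBBEEEEEEEEE


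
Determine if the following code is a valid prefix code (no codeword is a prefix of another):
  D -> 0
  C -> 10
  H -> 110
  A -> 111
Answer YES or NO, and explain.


Checking each pair (does one codeword prefix another?):
  D='0' vs C='10': no prefix
  D='0' vs H='110': no prefix
  D='0' vs A='111': no prefix
  C='10' vs D='0': no prefix
  C='10' vs H='110': no prefix
  C='10' vs A='111': no prefix
  H='110' vs D='0': no prefix
  H='110' vs C='10': no prefix
  H='110' vs A='111': no prefix
  A='111' vs D='0': no prefix
  A='111' vs C='10': no prefix
  A='111' vs H='110': no prefix
No violation found over all pairs.

YES -- this is a valid prefix code. No codeword is a prefix of any other codeword.


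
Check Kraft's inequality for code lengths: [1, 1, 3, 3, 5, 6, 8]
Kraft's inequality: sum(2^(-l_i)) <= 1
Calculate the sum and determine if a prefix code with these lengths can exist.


Sum = 2^(-1) + 2^(-1) + 2^(-3) + 2^(-3) + 2^(-5) + 2^(-6) + 2^(-8)
    = 0.5 + 0.5 + 0.125 + 0.125 + 0.03125 + 0.015625 + 0.00390625
    = 333/256 = 1.30078125
Since 1.30078125 > 1, Kraft's inequality is NOT satisfied.
A prefix code with these lengths CANNOT exist.

Kraft sum = 1.30078125. Not satisfied.


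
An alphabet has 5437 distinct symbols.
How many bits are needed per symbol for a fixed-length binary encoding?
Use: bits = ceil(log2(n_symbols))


log2(5437) = 12.4086
Bracket: 2^12 = 4096 < 5437 <= 2^13 = 8192
So ceil(log2(5437)) = 13

bits = ceil(log2(5437)) = ceil(12.4086) = 13 bits


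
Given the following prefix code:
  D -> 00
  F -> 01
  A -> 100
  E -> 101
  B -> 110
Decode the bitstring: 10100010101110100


Decoding step by step:
Bits 101 -> E
Bits 00 -> D
Bits 01 -> F
Bits 01 -> F
Bits 01 -> F
Bits 110 -> B
Bits 100 -> A


Decoded message: EDFFFBA


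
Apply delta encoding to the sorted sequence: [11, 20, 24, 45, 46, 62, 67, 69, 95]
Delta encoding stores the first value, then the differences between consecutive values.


First value: 11
Deltas:
  20 - 11 = 9
  24 - 20 = 4
  45 - 24 = 21
  46 - 45 = 1
  62 - 46 = 16
  67 - 62 = 5
  69 - 67 = 2
  95 - 69 = 26


Delta encoded: [11, 9, 4, 21, 1, 16, 5, 2, 26]


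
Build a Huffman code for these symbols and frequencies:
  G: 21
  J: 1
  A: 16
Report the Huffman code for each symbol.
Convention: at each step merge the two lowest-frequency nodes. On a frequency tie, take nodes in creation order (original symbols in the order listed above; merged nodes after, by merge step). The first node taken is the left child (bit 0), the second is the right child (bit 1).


Huffman tree construction:
Step 1: Merge J(1) + A(16) = 17
Step 2: Merge (J+A)(17) + G(21) = 38
Read each symbol's code off the tree from the root (left child = 0, right child = 1).

Codes:
  G: 1 (length 1)
  J: 00 (length 2)
  A: 01 (length 2)
Average code length: 55/38 = 1.4474 bits/symbol


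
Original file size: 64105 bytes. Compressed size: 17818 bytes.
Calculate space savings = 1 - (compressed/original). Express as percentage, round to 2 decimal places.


ratio = compressed/original = 17818/64105 = 0.27795
savings = 1 - ratio = 1 - 0.27795 = 0.72205
as a percentage: 0.72205 * 100 = 72.2%

Space savings = 1 - 17818/64105 = 72.2%


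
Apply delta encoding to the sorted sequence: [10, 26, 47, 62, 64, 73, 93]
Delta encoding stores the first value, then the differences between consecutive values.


First value: 10
Deltas:
  26 - 10 = 16
  47 - 26 = 21
  62 - 47 = 15
  64 - 62 = 2
  73 - 64 = 9
  93 - 73 = 20


Delta encoded: [10, 16, 21, 15, 2, 9, 20]


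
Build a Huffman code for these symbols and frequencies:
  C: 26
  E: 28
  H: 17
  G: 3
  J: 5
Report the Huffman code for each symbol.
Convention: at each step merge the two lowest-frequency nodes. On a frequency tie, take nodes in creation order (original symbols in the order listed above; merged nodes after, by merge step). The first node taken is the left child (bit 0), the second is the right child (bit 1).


Huffman tree construction:
Step 1: Merge G(3) + J(5) = 8
Step 2: Merge (G+J)(8) + H(17) = 25
Step 3: Merge ((G+J)+H)(25) + C(26) = 51
Step 4: Merge E(28) + (((G+J)+H)+C)(51) = 79
Read each symbol's code off the tree from the root (left child = 0, right child = 1).

Codes:
  C: 11 (length 2)
  E: 0 (length 1)
  H: 101 (length 3)
  G: 1000 (length 4)
  J: 1001 (length 4)
Average code length: 163/79 = 2.0633 bits/symbol


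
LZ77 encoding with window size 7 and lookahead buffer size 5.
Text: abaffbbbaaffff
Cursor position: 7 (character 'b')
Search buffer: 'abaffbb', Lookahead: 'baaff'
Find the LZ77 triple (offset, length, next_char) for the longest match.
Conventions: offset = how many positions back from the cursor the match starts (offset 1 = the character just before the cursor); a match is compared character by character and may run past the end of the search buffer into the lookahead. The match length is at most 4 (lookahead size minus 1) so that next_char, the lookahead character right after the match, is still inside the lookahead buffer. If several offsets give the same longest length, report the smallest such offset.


Try each offset into the search buffer:
  offset=1 (pos 6, char 'b'): match length 1
  offset=2 (pos 5, char 'b'): match length 1
  offset=3 (pos 4, char 'f'): match length 0
  offset=4 (pos 3, char 'f'): match length 0
  offset=5 (pos 2, char 'a'): match length 0
  offset=6 (pos 1, char 'b'): match length 2
  offset=7 (pos 0, char 'a'): match length 0
Longest match has length 2 at offset 6.
next_char = character at position 7 + 2 = 9 -> 'a'

Best match: offset=6, length=2 (matching 'ba' starting at position 1)
LZ77 triple: (6, 2, 'a')


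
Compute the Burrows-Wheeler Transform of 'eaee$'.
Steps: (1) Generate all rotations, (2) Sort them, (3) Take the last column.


Rotations (sorted):
  0: $eaee -> last char: e
  1: aee$e -> last char: e
  2: e$eae -> last char: e
  3: eaee$ -> last char: $
  4: ee$ea -> last char: a


BWT = eee$a


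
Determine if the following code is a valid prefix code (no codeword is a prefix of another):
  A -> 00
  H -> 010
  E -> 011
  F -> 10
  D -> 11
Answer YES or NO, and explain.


Checking each pair (does one codeword prefix another?):
  A='00' vs H='010': no prefix
  A='00' vs E='011': no prefix
  A='00' vs F='10': no prefix
  A='00' vs D='11': no prefix
  H='010' vs A='00': no prefix
  H='010' vs E='011': no prefix
  H='010' vs F='10': no prefix
  H='010' vs D='11': no prefix
  E='011' vs A='00': no prefix
  E='011' vs H='010': no prefix
  E='011' vs F='10': no prefix
  E='011' vs D='11': no prefix
  F='10' vs A='00': no prefix
  F='10' vs H='010': no prefix
  F='10' vs E='011': no prefix
  F='10' vs D='11': no prefix
  D='11' vs A='00': no prefix
  D='11' vs H='010': no prefix
  D='11' vs E='011': no prefix
  D='11' vs F='10': no prefix
No violation found over all pairs.

YES -- this is a valid prefix code. No codeword is a prefix of any other codeword.


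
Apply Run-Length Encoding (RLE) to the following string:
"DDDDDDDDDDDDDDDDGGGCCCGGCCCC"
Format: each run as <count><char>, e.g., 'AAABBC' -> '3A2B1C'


Scanning runs left to right:
  i=0: run of 'D' x 16 -> '16D'
  i=16: run of 'G' x 3 -> '3G'
  i=19: run of 'C' x 3 -> '3C'
  i=22: run of 'G' x 2 -> '2G'
  i=24: run of 'C' x 4 -> '4C'

RLE = 16D3G3C2G4C


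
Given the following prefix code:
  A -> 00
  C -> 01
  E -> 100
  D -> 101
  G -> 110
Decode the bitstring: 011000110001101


Decoding step by step:
Bits 01 -> C
Bits 100 -> E
Bits 01 -> C
Bits 100 -> E
Bits 01 -> C
Bits 101 -> D


Decoded message: CECECD


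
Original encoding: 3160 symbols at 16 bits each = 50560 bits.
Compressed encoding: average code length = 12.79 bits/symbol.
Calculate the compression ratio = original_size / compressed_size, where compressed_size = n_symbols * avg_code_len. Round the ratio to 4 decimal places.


original_size = n_symbols * orig_bits = 3160 * 16 = 50560 bits
compressed_size = n_symbols * avg_code_len = 3160 * 12.79 = 40416.4 bits
ratio = original_size / compressed_size = 50560 / 40416.4 = 1.251

Compression ratio = 1.251


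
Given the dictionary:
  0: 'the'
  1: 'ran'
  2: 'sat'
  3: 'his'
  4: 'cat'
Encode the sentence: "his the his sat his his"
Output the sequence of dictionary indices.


Look up each word in the dictionary:
  'his' -> 3
  'the' -> 0
  'his' -> 3
  'sat' -> 2
  'his' -> 3
  'his' -> 3

Encoded: [3, 0, 3, 2, 3, 3]


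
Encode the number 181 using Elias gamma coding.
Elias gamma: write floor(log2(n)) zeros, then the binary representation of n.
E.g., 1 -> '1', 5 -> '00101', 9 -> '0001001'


num_bits = floor(log2(181)) + 1 = 8
leading_zeros = num_bits - 1 = 7
binary(181) = 10110101

Elias gamma(181) = '0000000' + '10110101' = 000000010110101 (15 bits)


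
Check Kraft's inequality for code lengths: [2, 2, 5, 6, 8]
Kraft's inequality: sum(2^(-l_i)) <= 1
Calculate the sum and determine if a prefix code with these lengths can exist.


Sum = 2^(-2) + 2^(-2) + 2^(-5) + 2^(-6) + 2^(-8)
    = 0.25 + 0.25 + 0.03125 + 0.015625 + 0.00390625
    = 141/256 = 0.55078125
Since 0.55078125 <= 1, Kraft's inequality IS satisfied.
A prefix code with these lengths CAN exist.

Kraft sum = 0.55078125. Satisfied.


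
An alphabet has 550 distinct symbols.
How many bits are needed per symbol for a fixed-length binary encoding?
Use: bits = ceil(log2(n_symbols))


log2(550) = 9.1033
Bracket: 2^9 = 512 < 550 <= 2^10 = 1024
So ceil(log2(550)) = 10

bits = ceil(log2(550)) = ceil(9.1033) = 10 bits


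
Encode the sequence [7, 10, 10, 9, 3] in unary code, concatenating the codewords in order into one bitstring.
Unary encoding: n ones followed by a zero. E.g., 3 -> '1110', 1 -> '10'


Encode each number as n ones followed by a terminating 0:
  7 -> 11111110 (8 bits)
  10 -> 11111111110 (11 bits)
  10 -> 11111111110 (11 bits)
  9 -> 1111111110 (10 bits)
  3 -> 1110 (4 bits)
Total length = 8 + 11 + 11 + 10 + 4 = 44 bits.

Unary([7, 10, 10, 9, 3]) = 11111110111111111101111111111011111111101110 (44 bits)


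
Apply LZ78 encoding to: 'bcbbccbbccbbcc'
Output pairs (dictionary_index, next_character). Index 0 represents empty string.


LZ78 encoding steps:
Dictionary: {0: ''}
Step 1: w='' (idx 0), next='b' -> output (0, 'b'), add 'b' as idx 1
Step 2: w='' (idx 0), next='c' -> output (0, 'c'), add 'c' as idx 2
Step 3: w='b' (idx 1), next='b' -> output (1, 'b'), add 'bb' as idx 3
Step 4: w='c' (idx 2), next='c' -> output (2, 'c'), add 'cc' as idx 4
Step 5: w='bb' (idx 3), next='c' -> output (3, 'c'), add 'bbc' as idx 5
Step 6: w='c' (idx 2), next='b' -> output (2, 'b'), add 'cb' as idx 6
Step 7: w='b' (idx 1), next='c' -> output (1, 'c'), add 'bc' as idx 7
Step 8: w='c' (idx 2), end of input -> output (2, '')


Encoded: [(0, 'b'), (0, 'c'), (1, 'b'), (2, 'c'), (3, 'c'), (2, 'b'), (1, 'c'), (2, '')]


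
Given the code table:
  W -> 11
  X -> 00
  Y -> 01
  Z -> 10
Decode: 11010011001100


Decoding:
11 -> W
01 -> Y
00 -> X
11 -> W
00 -> X
11 -> W
00 -> X


Result: WYXWXWX


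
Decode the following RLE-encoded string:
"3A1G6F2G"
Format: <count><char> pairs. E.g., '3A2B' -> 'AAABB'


Expanding each <count><char> pair:
  3A -> 'AAA'
  1G -> 'G'
  6F -> 'FFFFFF'
  2G -> 'GG'

Decoded = AAAGFFFFFFGG


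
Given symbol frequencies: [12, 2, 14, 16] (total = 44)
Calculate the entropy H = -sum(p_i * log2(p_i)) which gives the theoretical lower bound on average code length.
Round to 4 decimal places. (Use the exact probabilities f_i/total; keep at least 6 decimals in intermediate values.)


Per-symbol terms -p_i * log2(p_i) with p_i = f_i/44:
  p = 12/44 = 0.272727: log2(p) = -1.874469, -p*log2(p) = 0.511219
  p = 2/44 = 0.045455: log2(p) = -4.459432, -p*log2(p) = 0.202701
  p = 14/44 = 0.318182: log2(p) = -1.652077, -p*log2(p) = 0.525661
  p = 16/44 = 0.363636: log2(p) = -1.459432, -p*log2(p) = 0.530702
H = 0.511219 + 0.202701 + 0.525661 + 0.530702 = 1.770283

H = 1.7703 bits/symbol


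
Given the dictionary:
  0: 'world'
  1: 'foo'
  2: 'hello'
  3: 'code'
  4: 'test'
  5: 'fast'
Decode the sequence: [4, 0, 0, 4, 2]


Look up each index in the dictionary:
  4 -> 'test'
  0 -> 'world'
  0 -> 'world'
  4 -> 'test'
  2 -> 'hello'

Decoded: "test world world test hello"


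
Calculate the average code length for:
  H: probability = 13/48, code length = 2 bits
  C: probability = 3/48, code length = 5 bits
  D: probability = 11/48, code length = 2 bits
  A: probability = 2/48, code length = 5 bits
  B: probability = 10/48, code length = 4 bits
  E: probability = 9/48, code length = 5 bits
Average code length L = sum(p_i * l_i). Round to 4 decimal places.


Weighted contributions p_i * l_i:
  H: (13/48) * 2 = 26/48
  C: (3/48) * 5 = 15/48
  D: (11/48) * 2 = 22/48
  A: (2/48) * 5 = 10/48
  B: (10/48) * 4 = 40/48
  E: (9/48) * 5 = 45/48
Sum = (26 + 15 + 22 + 10 + 40 + 45)/48 = 158/48

L = 158/48 = 3.2917 bits/symbol


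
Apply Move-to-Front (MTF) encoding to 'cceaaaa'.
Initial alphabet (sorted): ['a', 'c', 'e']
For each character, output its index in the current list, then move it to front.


MTF encoding:
'c': index 1 in ['a', 'c', 'e'] -> ['c', 'a', 'e']
'c': index 0 in ['c', 'a', 'e'] -> ['c', 'a', 'e']
'e': index 2 in ['c', 'a', 'e'] -> ['e', 'c', 'a']
'a': index 2 in ['e', 'c', 'a'] -> ['a', 'e', 'c']
'a': index 0 in ['a', 'e', 'c'] -> ['a', 'e', 'c']
'a': index 0 in ['a', 'e', 'c'] -> ['a', 'e', 'c']
'a': index 0 in ['a', 'e', 'c'] -> ['a', 'e', 'c']


Output: [1, 0, 2, 2, 0, 0, 0]


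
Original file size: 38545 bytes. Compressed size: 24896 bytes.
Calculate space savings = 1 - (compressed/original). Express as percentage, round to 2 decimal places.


ratio = compressed/original = 24896/38545 = 0.645894
savings = 1 - ratio = 1 - 0.645894 = 0.354106
as a percentage: 0.354106 * 100 = 35.41%

Space savings = 1 - 24896/38545 = 35.41%


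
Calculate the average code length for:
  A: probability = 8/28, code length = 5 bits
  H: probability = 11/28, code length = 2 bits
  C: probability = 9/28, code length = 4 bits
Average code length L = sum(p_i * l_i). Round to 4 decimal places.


Weighted contributions p_i * l_i:
  A: (8/28) * 5 = 40/28
  H: (11/28) * 2 = 22/28
  C: (9/28) * 4 = 36/28
Sum = (40 + 22 + 36)/28 = 98/28

L = 98/28 = 3.5000 bits/symbol


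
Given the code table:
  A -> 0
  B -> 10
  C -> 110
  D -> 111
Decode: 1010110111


Decoding:
10 -> B
10 -> B
110 -> C
111 -> D


Result: BBCD


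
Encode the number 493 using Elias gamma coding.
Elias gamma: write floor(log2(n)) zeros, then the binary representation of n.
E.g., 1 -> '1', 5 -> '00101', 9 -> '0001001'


num_bits = floor(log2(493)) + 1 = 9
leading_zeros = num_bits - 1 = 8
binary(493) = 111101101

Elias gamma(493) = '00000000' + '111101101' = 00000000111101101 (17 bits)


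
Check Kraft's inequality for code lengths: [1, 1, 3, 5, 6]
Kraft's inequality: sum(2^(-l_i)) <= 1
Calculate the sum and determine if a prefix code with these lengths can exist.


Sum = 2^(-1) + 2^(-1) + 2^(-3) + 2^(-5) + 2^(-6)
    = 0.5 + 0.5 + 0.125 + 0.03125 + 0.015625
    = 75/64 = 1.171875
Since 1.171875 > 1, Kraft's inequality is NOT satisfied.
A prefix code with these lengths CANNOT exist.

Kraft sum = 1.171875. Not satisfied.


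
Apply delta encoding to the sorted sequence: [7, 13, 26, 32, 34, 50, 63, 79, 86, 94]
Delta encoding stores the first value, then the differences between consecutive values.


First value: 7
Deltas:
  13 - 7 = 6
  26 - 13 = 13
  32 - 26 = 6
  34 - 32 = 2
  50 - 34 = 16
  63 - 50 = 13
  79 - 63 = 16
  86 - 79 = 7
  94 - 86 = 8


Delta encoded: [7, 6, 13, 6, 2, 16, 13, 16, 7, 8]


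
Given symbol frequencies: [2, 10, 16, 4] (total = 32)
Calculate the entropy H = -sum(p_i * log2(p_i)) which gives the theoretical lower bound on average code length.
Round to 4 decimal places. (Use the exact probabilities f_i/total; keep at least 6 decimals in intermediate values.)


Per-symbol terms -p_i * log2(p_i) with p_i = f_i/32:
  p = 2/32 = 0.062500: log2(p) = -4.000000, -p*log2(p) = 0.250000
  p = 10/32 = 0.312500: log2(p) = -1.678072, -p*log2(p) = 0.524397
  p = 16/32 = 0.500000: log2(p) = -1.000000, -p*log2(p) = 0.500000
  p = 4/32 = 0.125000: log2(p) = -3.000000, -p*log2(p) = 0.375000
H = 0.250000 + 0.524397 + 0.500000 + 0.375000 = 1.649397

H = 1.6494 bits/symbol


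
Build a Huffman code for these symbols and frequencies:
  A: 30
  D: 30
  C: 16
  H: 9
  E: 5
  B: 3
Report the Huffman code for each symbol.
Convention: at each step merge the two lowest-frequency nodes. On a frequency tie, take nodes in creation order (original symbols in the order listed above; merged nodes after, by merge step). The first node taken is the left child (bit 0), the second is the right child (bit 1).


Huffman tree construction:
Step 1: Merge B(3) + E(5) = 8
Step 2: Merge (B+E)(8) + H(9) = 17
Step 3: Merge C(16) + ((B+E)+H)(17) = 33
Step 4: Merge A(30) + D(30) = 60
Step 5: Merge (C+((B+E)+H))(33) + (A+D)(60) = 93
Read each symbol's code off the tree from the root (left child = 0, right child = 1).

Codes:
  A: 10 (length 2)
  D: 11 (length 2)
  C: 00 (length 2)
  H: 011 (length 3)
  E: 0101 (length 4)
  B: 0100 (length 4)
Average code length: 211/93 = 2.2688 bits/symbol


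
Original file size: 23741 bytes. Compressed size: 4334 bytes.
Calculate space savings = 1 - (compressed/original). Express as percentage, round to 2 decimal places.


ratio = compressed/original = 4334/23741 = 0.182553
savings = 1 - ratio = 1 - 0.182553 = 0.817447
as a percentage: 0.817447 * 100 = 81.74%

Space savings = 1 - 4334/23741 = 81.74%


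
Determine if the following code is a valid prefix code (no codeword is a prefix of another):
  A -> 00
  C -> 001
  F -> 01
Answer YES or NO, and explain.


Checking each pair (does one codeword prefix another?):
  A='00' vs C='001': prefix -- VIOLATION

NO -- this is NOT a valid prefix code. A (00) is a prefix of C (001).
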